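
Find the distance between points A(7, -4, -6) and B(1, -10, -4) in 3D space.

d = √[(x₂-x₁)² + (y₂-y₁)² + (z₂-z₁)²]
  = √[(-6)² + (-6)² + 2²]
  = √[36 + 36 + 4]
  = √76
  ≈ 8.718

8.718


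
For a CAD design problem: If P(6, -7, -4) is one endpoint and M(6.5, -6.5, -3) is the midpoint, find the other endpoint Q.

Q = 2M - P
  = (2·6.5 - 6, 2·(-6.5) - (-7), 2·(-3) - (-4))
  = (13 - 6, -13 + 7, -6 + 4)
  = (7, -6, -2)

(7, -6, -2)


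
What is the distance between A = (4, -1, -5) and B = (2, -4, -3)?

d = √[(x₂-x₁)² + (y₂-y₁)² + (z₂-z₁)²]
  = √[(-2)² + (-3)² + 2²]
  = √[4 + 9 + 4]
  = √17
  ≈ 4.123

4.123


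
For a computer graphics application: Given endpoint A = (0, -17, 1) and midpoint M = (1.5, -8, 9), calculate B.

B = 2M - A
  = (2·1.5 - 0, 2·(-8) - (-17), 2·9 - 1)
  = (3 + 0, -16 + 17, 18 - 1)
  = (3, 1, 17)

(3, 1, 17)


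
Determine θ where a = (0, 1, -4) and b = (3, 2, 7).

a·b = 0·3 + 1·2 + (-4)·7 = 0 + 2 - 28 = -26
|a| = √(0² + 1² + (-4)²) = √17 ≈ 4.123
|b| = √(3² + 2² + 7²) = √62 ≈ 7.874
cos θ = (a·b)/(|a||b|) = -26/(4.123·7.874) ≈ -0.8009
θ = arccos(-0.8009) ≈ 143.2°

143.2°


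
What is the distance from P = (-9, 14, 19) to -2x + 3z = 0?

distance = |a·x₀ + b·y₀ + c·z₀ - d| / √(a² + b² + c²)
  = |(-2)·(-9) + 0·14 + 3·19 - 0| / √((-2)² + 0² + 3²)
  = |18 + 0 + 57 + 0| / √(4 + 0 + 9)
  = |75| / √13
  = 75 / 3.606
  ≈ 20.8

20.8


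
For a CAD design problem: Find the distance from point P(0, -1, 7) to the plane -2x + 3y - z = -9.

distance = |a·x₀ + b·y₀ + c·z₀ - d| / √(a² + b² + c²)
  = |(-2)·0 + 3·(-1) + (-1)·7 - (-9)| / √((-2)² + 3² + (-1)²)
  = |0 - 3 - 7 + 9| / √(4 + 9 + 1)
  = |-1| / √14
  = 1 / 3.742
  ≈ 0.2673

0.2673


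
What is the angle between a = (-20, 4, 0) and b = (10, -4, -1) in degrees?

a·b = (-20)·10 + 4·(-4) + 0·(-1) = -200 - 16 + 0 = -216
|a| = √((-20)² + 4² + 0²) = √416 ≈ 20.4
|b| = √(10² + (-4)² + (-1)²) = √117 ≈ 10.82
cos θ = (a·b)/(|a||b|) = -216/(20.4·10.82) ≈ -0.9791
θ = arccos(-0.9791) ≈ 168.3°

168.3°


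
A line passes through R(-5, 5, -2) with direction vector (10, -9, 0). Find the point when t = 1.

P(t) = R + t·d
  = (-5 + 10·1, 5 + (-9)·1, -2 + 0·1)
  = (-5 + 10, 5 - 9, -2 + 0)
  = (5, -4, -2)

(5, -4, -2)


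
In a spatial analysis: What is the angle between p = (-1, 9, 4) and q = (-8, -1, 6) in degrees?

p·q = (-1)·(-8) + 9·(-1) + 4·6 = 8 - 9 + 24 = 23
|p| = √((-1)² + 9² + 4²) = √98 ≈ 9.899
|q| = √((-8)² + (-1)² + 6²) = √101 ≈ 10.05
cos θ = (p·q)/(|p||q|) = 23/(9.899·10.05) ≈ 0.2312
θ = arccos(0.2312) ≈ 76.63°

76.63°


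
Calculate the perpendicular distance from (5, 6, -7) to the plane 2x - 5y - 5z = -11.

distance = |a·x₀ + b·y₀ + c·z₀ - d| / √(a² + b² + c²)
  = |2·5 + (-5)·6 + (-5)·(-7) - (-11)| / √(2² + (-5)² + (-5)²)
  = |10 - 30 + 35 + 11| / √(4 + 25 + 25)
  = |26| / √54
  = 26 / 7.348
  ≈ 3.538

3.538


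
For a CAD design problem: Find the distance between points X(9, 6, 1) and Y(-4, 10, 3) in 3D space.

d = √[(x₂-x₁)² + (y₂-y₁)² + (z₂-z₁)²]
  = √[(-13)² + 4² + 2²]
  = √[169 + 16 + 4]
  = √189
  ≈ 13.75

13.75


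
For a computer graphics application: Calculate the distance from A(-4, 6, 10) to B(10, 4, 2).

d = √[(x₂-x₁)² + (y₂-y₁)² + (z₂-z₁)²]
  = √[14² + (-2)² + (-8)²]
  = √[196 + 4 + 64]
  = √264
  ≈ 16.25

16.25


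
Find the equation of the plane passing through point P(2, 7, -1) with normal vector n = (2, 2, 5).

The plane through P with normal n = (a, b, c) satisfies n·(r - P) = 0,
i.e. ax + by + cz = a·x₀ + b·y₀ + c·z₀.
d = 2·2 + 2·7 + 5·(-1)
  = 4 + 14 - 5
  = 13
Equation: 2x + 2y + 5z = 13

2x + 2y + 5z = 13


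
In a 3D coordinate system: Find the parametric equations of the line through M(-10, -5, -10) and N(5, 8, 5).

Direction vector d = N - M = (5 + 10, 8 + 5, 5 + 10) = (15, 13, 15)
Parametric form r = M + t·d:
x = -10 + 15t, y = -5 + 13t, z = -10 + 15t

x = -10 + 15t, y = -5 + 13t, z = -10 + 15t


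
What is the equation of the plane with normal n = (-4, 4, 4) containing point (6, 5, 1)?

The plane through P with normal n = (a, b, c) satisfies n·(r - P) = 0,
i.e. ax + by + cz = a·x₀ + b·y₀ + c·z₀.
d = (-4)·6 + 4·5 + 4·1
  = -24 + 20 + 4
  = 0
Equation: -4x + 4y + 4z = 0

-4x + 4y + 4z = 0


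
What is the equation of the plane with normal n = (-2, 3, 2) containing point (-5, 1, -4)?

The plane through P with normal n = (a, b, c) satisfies n·(r - P) = 0,
i.e. ax + by + cz = a·x₀ + b·y₀ + c·z₀.
d = (-2)·(-5) + 3·1 + 2·(-4)
  = 10 + 3 - 8
  = 5
Equation: -2x + 3y + 2z = 5

-2x + 3y + 2z = 5


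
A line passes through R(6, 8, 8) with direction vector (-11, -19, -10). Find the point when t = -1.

P(t) = R + t·d
  = (6 + (-11)·(-1), 8 + (-19)·(-1), 8 + (-10)·(-1))
  = (6 + 11, 8 + 19, 8 + 10)
  = (17, 27, 18)

(17, 27, 18)


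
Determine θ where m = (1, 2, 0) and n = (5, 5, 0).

m·n = 1·5 + 2·5 + 0·0 = 5 + 10 + 0 = 15
|m| = √(1² + 2² + 0²) = √5 ≈ 2.236
|n| = √(5² + 5² + 0²) = √50 ≈ 7.071
cos θ = (m·n)/(|m||n|) = 15/(2.236·7.071) ≈ 0.9487
θ = arccos(0.9487) ≈ 18.43°

18.43°


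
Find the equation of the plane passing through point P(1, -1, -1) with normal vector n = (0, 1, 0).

The plane through P with normal n = (a, b, c) satisfies n·(r - P) = 0,
i.e. ax + by + cz = a·x₀ + b·y₀ + c·z₀.
d = 0·1 + 1·(-1) + 0·(-1)
  = 0 - 1 + 0
  = -1
Equation: y = -1

y = -1


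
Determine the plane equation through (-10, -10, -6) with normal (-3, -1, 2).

The plane through P with normal n = (a, b, c) satisfies n·(r - P) = 0,
i.e. ax + by + cz = a·x₀ + b·y₀ + c·z₀.
d = (-3)·(-10) + (-1)·(-10) + 2·(-6)
  = 30 + 10 - 12
  = 28
Equation: -3x - y + 2z = 28

-3x - y + 2z = 28


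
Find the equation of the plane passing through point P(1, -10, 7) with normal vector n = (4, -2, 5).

The plane through P with normal n = (a, b, c) satisfies n·(r - P) = 0,
i.e. ax + by + cz = a·x₀ + b·y₀ + c·z₀.
d = 4·1 + (-2)·(-10) + 5·7
  = 4 + 20 + 35
  = 59
Equation: 4x - 2y + 5z = 59

4x - 2y + 5z = 59


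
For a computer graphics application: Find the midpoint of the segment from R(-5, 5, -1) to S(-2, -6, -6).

M = ((x₁+x₂)/2, (y₁+y₂)/2, (z₁+z₂)/2)
  = ((-5 - 2)/2, (5 - 6)/2, (-1 - 6)/2)
  = (-7/2, -1/2, -7/2)
  = (-3.5, -0.5, -3.5)

(-3.5, -0.5, -3.5)


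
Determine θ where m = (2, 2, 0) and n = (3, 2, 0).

m·n = 2·3 + 2·2 + 0·0 = 6 + 4 + 0 = 10
|m| = √(2² + 2² + 0²) = √8 ≈ 2.828
|n| = √(3² + 2² + 0²) = √13 ≈ 3.606
cos θ = (m·n)/(|m||n|) = 10/(2.828·3.606) ≈ 0.9806
θ = arccos(0.9806) ≈ 11.31°

11.31°


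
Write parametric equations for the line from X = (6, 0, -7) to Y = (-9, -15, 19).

Direction vector d = Y - X = (-9 - 6, -15 + 0, 19 + 7) = (-15, -15, 26)
Parametric form r = X + t·d:
x = 6 - 15t, y = 0 - 15t, z = -7 + 26t

x = 6 - 15t, y = 0 - 15t, z = -7 + 26t


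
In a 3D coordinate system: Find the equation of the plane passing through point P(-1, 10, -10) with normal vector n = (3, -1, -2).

The plane through P with normal n = (a, b, c) satisfies n·(r - P) = 0,
i.e. ax + by + cz = a·x₀ + b·y₀ + c·z₀.
d = 3·(-1) + (-1)·10 + (-2)·(-10)
  = -3 - 10 + 20
  = 7
Equation: 3x - y - 2z = 7

3x - y - 2z = 7


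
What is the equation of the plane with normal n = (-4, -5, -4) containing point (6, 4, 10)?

The plane through P with normal n = (a, b, c) satisfies n·(r - P) = 0,
i.e. ax + by + cz = a·x₀ + b·y₀ + c·z₀.
d = (-4)·6 + (-5)·4 + (-4)·10
  = -24 - 20 - 40
  = -84
Equation: -4x - 5y - 4z = -84

-4x - 5y - 4z = -84


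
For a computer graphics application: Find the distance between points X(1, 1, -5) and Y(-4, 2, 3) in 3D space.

d = √[(x₂-x₁)² + (y₂-y₁)² + (z₂-z₁)²]
  = √[(-5)² + 1² + 8²]
  = √[25 + 1 + 64]
  = √90
  ≈ 9.487

9.487


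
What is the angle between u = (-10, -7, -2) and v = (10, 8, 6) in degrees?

u·v = (-10)·10 + (-7)·8 + (-2)·6 = -100 - 56 - 12 = -168
|u| = √((-10)² + (-7)² + (-2)²) = √153 ≈ 12.37
|v| = √(10² + 8² + 6²) = √200 ≈ 14.14
cos θ = (u·v)/(|u||v|) = -168/(12.37·14.14) ≈ -0.9604
θ = arccos(-0.9604) ≈ 163.8°

163.8°


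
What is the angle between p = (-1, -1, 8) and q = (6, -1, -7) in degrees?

p·q = (-1)·6 + (-1)·(-1) + 8·(-7) = -6 + 1 - 56 = -61
|p| = √((-1)² + (-1)² + 8²) = √66 ≈ 8.124
|q| = √(6² + (-1)² + (-7)²) = √86 ≈ 9.274
cos θ = (p·q)/(|p||q|) = -61/(8.124·9.274) ≈ -0.8097
θ = arccos(-0.8097) ≈ 144.1°

144.1°


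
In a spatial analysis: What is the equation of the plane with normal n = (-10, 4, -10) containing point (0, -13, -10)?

The plane through P with normal n = (a, b, c) satisfies n·(r - P) = 0,
i.e. ax + by + cz = a·x₀ + b·y₀ + c·z₀.
d = (-10)·0 + 4·(-13) + (-10)·(-10)
  = 0 - 52 + 100
  = 48
Equation: -10x + 4y - 10z = 48

-10x + 4y - 10z = 48


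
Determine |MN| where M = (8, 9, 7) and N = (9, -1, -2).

d = √[(x₂-x₁)² + (y₂-y₁)² + (z₂-z₁)²]
  = √[1² + (-10)² + (-9)²]
  = √[1 + 100 + 81]
  = √182
  ≈ 13.49

13.49


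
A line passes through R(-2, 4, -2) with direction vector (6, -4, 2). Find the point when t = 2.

P(t) = R + t·d
  = (-2 + 6·2, 4 + (-4)·2, -2 + 2·2)
  = (-2 + 12, 4 - 8, -2 + 4)
  = (10, -4, 2)

(10, -4, 2)


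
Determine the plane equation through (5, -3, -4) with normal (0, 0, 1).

The plane through P with normal n = (a, b, c) satisfies n·(r - P) = 0,
i.e. ax + by + cz = a·x₀ + b·y₀ + c·z₀.
d = 0·5 + 0·(-3) + 1·(-4)
  = 0 + 0 - 4
  = -4
Equation: z = -4

z = -4


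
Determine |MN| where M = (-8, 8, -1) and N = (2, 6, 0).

d = √[(x₂-x₁)² + (y₂-y₁)² + (z₂-z₁)²]
  = √[10² + (-2)² + 1²]
  = √[100 + 4 + 1]
  = √105
  ≈ 10.25

10.25


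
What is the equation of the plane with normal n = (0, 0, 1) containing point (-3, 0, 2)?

The plane through P with normal n = (a, b, c) satisfies n·(r - P) = 0,
i.e. ax + by + cz = a·x₀ + b·y₀ + c·z₀.
d = 0·(-3) + 0·0 + 1·2
  = 0 + 0 + 2
  = 2
Equation: z = 2

z = 2


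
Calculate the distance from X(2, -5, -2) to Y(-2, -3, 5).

d = √[(x₂-x₁)² + (y₂-y₁)² + (z₂-z₁)²]
  = √[(-4)² + 2² + 7²]
  = √[16 + 4 + 49]
  = √69
  ≈ 8.307

8.307


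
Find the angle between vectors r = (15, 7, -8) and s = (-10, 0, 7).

r·s = 15·(-10) + 7·0 + (-8)·7 = -150 + 0 - 56 = -206
|r| = √(15² + 7² + (-8)²) = √338 ≈ 18.38
|s| = √((-10)² + 0² + 7²) = √149 ≈ 12.21
cos θ = (r·s)/(|r||s|) = -206/(18.38·12.21) ≈ -0.9179
θ = arccos(-0.9179) ≈ 156.6°

156.6°


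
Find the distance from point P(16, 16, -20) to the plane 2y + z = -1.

distance = |a·x₀ + b·y₀ + c·z₀ - d| / √(a² + b² + c²)
  = |0·16 + 2·16 + 1·(-20) - (-1)| / √(0² + 2² + 1²)
  = |0 + 32 - 20 + 1| / √(0 + 4 + 1)
  = |13| / √5
  = 13 / 2.236
  ≈ 5.814

5.814


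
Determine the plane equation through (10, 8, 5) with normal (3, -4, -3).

The plane through P with normal n = (a, b, c) satisfies n·(r - P) = 0,
i.e. ax + by + cz = a·x₀ + b·y₀ + c·z₀.
d = 3·10 + (-4)·8 + (-3)·5
  = 30 - 32 - 15
  = -17
Equation: 3x - 4y - 3z = -17

3x - 4y - 3z = -17


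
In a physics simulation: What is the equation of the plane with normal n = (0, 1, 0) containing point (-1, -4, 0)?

The plane through P with normal n = (a, b, c) satisfies n·(r - P) = 0,
i.e. ax + by + cz = a·x₀ + b·y₀ + c·z₀.
d = 0·(-1) + 1·(-4) + 0·0
  = 0 - 4 + 0
  = -4
Equation: y = -4

y = -4


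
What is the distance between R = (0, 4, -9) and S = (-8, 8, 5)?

d = √[(x₂-x₁)² + (y₂-y₁)² + (z₂-z₁)²]
  = √[(-8)² + 4² + 14²]
  = √[64 + 16 + 196]
  = √276
  ≈ 16.61

16.61


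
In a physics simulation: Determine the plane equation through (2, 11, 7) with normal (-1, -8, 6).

The plane through P with normal n = (a, b, c) satisfies n·(r - P) = 0,
i.e. ax + by + cz = a·x₀ + b·y₀ + c·z₀.
d = (-1)·2 + (-8)·11 + 6·7
  = -2 - 88 + 42
  = -48
Equation: -x - 8y + 6z = -48

-x - 8y + 6z = -48


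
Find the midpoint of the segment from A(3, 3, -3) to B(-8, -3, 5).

M = ((x₁+x₂)/2, (y₁+y₂)/2, (z₁+z₂)/2)
  = ((3 - 8)/2, (3 - 3)/2, (-3 + 5)/2)
  = (-5/2, 0/2, 2/2)
  = (-2.5, 0, 1)

(-2.5, 0, 1)


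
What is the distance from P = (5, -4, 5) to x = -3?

distance = |a·x₀ + b·y₀ + c·z₀ - d| / √(a² + b² + c²)
  = |1·5 + 0·(-4) + 0·5 - (-3)| / √(1² + 0² + 0²)
  = |5 + 0 + 0 + 3| / √(1 + 0 + 0)
  = |8| / √1
  = 8 / 1
  ≈ 8

8


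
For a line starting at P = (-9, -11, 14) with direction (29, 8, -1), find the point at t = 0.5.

P(t) = P + t·d
  = (-9 + 29·0.5, -11 + 8·0.5, 14 + (-1)·0.5)
  = (-9 + 14.5, -11 + 4, 14 - 0.5)
  = (5.5, -7, 13.5)

(5.5, -7, 13.5)


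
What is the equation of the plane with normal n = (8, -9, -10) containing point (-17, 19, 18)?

The plane through P with normal n = (a, b, c) satisfies n·(r - P) = 0,
i.e. ax + by + cz = a·x₀ + b·y₀ + c·z₀.
d = 8·(-17) + (-9)·19 + (-10)·18
  = -136 - 171 - 180
  = -487
Equation: 8x - 9y - 10z = -487

8x - 9y - 10z = -487


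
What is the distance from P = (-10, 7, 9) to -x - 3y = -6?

distance = |a·x₀ + b·y₀ + c·z₀ - d| / √(a² + b² + c²)
  = |(-1)·(-10) + (-3)·7 + 0·9 - (-6)| / √((-1)² + (-3)² + 0²)
  = |10 - 21 + 0 + 6| / √(1 + 9 + 0)
  = |-5| / √10
  = 5 / 3.162
  ≈ 1.581

1.581


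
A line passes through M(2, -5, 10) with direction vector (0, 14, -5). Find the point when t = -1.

P(t) = M + t·d
  = (2 + 0·(-1), -5 + 14·(-1), 10 + (-5)·(-1))
  = (2 + 0, -5 - 14, 10 + 5)
  = (2, -19, 15)

(2, -19, 15)


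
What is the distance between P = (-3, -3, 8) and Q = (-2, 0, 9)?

d = √[(x₂-x₁)² + (y₂-y₁)² + (z₂-z₁)²]
  = √[1² + 3² + 1²]
  = √[1 + 9 + 1]
  = √11
  ≈ 3.317

3.317


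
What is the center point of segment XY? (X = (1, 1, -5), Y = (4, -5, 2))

M = ((x₁+x₂)/2, (y₁+y₂)/2, (z₁+z₂)/2)
  = ((1 + 4)/2, (1 - 5)/2, (-5 + 2)/2)
  = (5/2, -4/2, -3/2)
  = (2.5, -2, -1.5)

(2.5, -2, -1.5)


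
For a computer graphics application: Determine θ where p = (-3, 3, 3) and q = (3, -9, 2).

p·q = (-3)·3 + 3·(-9) + 3·2 = -9 - 27 + 6 = -30
|p| = √((-3)² + 3² + 3²) = √27 ≈ 5.196
|q| = √(3² + (-9)² + 2²) = √94 ≈ 9.695
cos θ = (p·q)/(|p||q|) = -30/(5.196·9.695) ≈ -0.5955
θ = arccos(-0.5955) ≈ 126.5°

126.5°


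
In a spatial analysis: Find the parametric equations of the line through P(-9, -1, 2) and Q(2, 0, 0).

Direction vector d = Q - P = (2 + 9, 0 + 1, 0 - 2) = (11, 1, -2)
Parametric form r = P + t·d:
x = -9 + 11t, y = -1 + t, z = 2 - 2t

x = -9 + 11t, y = -1 + t, z = 2 - 2t


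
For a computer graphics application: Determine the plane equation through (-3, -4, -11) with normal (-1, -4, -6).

The plane through P with normal n = (a, b, c) satisfies n·(r - P) = 0,
i.e. ax + by + cz = a·x₀ + b·y₀ + c·z₀.
d = (-1)·(-3) + (-4)·(-4) + (-6)·(-11)
  = 3 + 16 + 66
  = 85
Equation: -x - 4y - 6z = 85

-x - 4y - 6z = 85


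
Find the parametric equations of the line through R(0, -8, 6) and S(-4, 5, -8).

Direction vector d = S - R = (-4 + 0, 5 + 8, -8 - 6) = (-4, 13, -14)
Parametric form r = R + t·d:
x = 0 - 4t, y = -8 + 13t, z = 6 - 14t

x = 0 - 4t, y = -8 + 13t, z = 6 - 14t


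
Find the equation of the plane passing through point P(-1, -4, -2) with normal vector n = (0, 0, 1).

The plane through P with normal n = (a, b, c) satisfies n·(r - P) = 0,
i.e. ax + by + cz = a·x₀ + b·y₀ + c·z₀.
d = 0·(-1) + 0·(-4) + 1·(-2)
  = 0 + 0 - 2
  = -2
Equation: z = -2

z = -2


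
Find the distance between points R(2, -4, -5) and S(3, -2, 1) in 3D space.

d = √[(x₂-x₁)² + (y₂-y₁)² + (z₂-z₁)²]
  = √[1² + 2² + 6²]
  = √[1 + 4 + 36]
  = √41
  ≈ 6.403

6.403


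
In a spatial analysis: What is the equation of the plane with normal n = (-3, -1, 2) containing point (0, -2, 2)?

The plane through P with normal n = (a, b, c) satisfies n·(r - P) = 0,
i.e. ax + by + cz = a·x₀ + b·y₀ + c·z₀.
d = (-3)·0 + (-1)·(-2) + 2·2
  = 0 + 2 + 4
  = 6
Equation: -3x - y + 2z = 6

-3x - y + 2z = 6


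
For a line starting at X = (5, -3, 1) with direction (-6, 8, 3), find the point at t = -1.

P(t) = X + t·d
  = (5 + (-6)·(-1), -3 + 8·(-1), 1 + 3·(-1))
  = (5 + 6, -3 - 8, 1 - 3)
  = (11, -11, -2)

(11, -11, -2)


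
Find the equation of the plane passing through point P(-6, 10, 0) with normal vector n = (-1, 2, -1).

The plane through P with normal n = (a, b, c) satisfies n·(r - P) = 0,
i.e. ax + by + cz = a·x₀ + b·y₀ + c·z₀.
d = (-1)·(-6) + 2·10 + (-1)·0
  = 6 + 20 + 0
  = 26
Equation: -x + 2y - z = 26

-x + 2y - z = 26


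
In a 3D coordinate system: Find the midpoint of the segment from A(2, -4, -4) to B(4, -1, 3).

M = ((x₁+x₂)/2, (y₁+y₂)/2, (z₁+z₂)/2)
  = ((2 + 4)/2, (-4 - 1)/2, (-4 + 3)/2)
  = (6/2, -5/2, -1/2)
  = (3, -2.5, -0.5)

(3, -2.5, -0.5)


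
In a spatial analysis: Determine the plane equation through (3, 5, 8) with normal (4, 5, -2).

The plane through P with normal n = (a, b, c) satisfies n·(r - P) = 0,
i.e. ax + by + cz = a·x₀ + b·y₀ + c·z₀.
d = 4·3 + 5·5 + (-2)·8
  = 12 + 25 - 16
  = 21
Equation: 4x + 5y - 2z = 21

4x + 5y - 2z = 21


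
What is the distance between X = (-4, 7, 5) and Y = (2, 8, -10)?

d = √[(x₂-x₁)² + (y₂-y₁)² + (z₂-z₁)²]
  = √[6² + 1² + (-15)²]
  = √[36 + 1 + 225]
  = √262
  ≈ 16.19

16.19


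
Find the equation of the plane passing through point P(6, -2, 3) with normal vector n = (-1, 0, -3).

The plane through P with normal n = (a, b, c) satisfies n·(r - P) = 0,
i.e. ax + by + cz = a·x₀ + b·y₀ + c·z₀.
d = (-1)·6 + 0·(-2) + (-3)·3
  = -6 + 0 - 9
  = -15
Equation: -x - 3z = -15

-x - 3z = -15


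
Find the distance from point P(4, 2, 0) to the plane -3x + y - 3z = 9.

distance = |a·x₀ + b·y₀ + c·z₀ - d| / √(a² + b² + c²)
  = |(-3)·4 + 1·2 + (-3)·0 - 9| / √((-3)² + 1² + (-3)²)
  = |-12 + 2 + 0 - 9| / √(9 + 1 + 9)
  = |-19| / √19
  = 19 / 4.359
  ≈ 4.359

4.359


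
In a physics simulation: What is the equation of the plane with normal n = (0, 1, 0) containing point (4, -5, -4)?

The plane through P with normal n = (a, b, c) satisfies n·(r - P) = 0,
i.e. ax + by + cz = a·x₀ + b·y₀ + c·z₀.
d = 0·4 + 1·(-5) + 0·(-4)
  = 0 - 5 + 0
  = -5
Equation: y = -5

y = -5


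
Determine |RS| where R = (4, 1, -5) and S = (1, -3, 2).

d = √[(x₂-x₁)² + (y₂-y₁)² + (z₂-z₁)²]
  = √[(-3)² + (-4)² + 7²]
  = √[9 + 16 + 49]
  = √74
  ≈ 8.602

8.602


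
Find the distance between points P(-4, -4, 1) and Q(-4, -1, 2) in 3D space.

d = √[(x₂-x₁)² + (y₂-y₁)² + (z₂-z₁)²]
  = √[0² + 3² + 1²]
  = √[0 + 9 + 1]
  = √10
  ≈ 3.162

3.162


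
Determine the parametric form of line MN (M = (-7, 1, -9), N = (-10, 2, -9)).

Direction vector d = N - M = (-10 + 7, 2 - 1, -9 + 9) = (-3, 1, 0)
Parametric form r = M + t·d:
x = -7 - 3t, y = 1 + t, z = -9

x = -7 - 3t, y = 1 + t, z = -9


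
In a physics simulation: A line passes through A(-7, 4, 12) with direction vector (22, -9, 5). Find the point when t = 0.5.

P(t) = A + t·d
  = (-7 + 22·0.5, 4 + (-9)·0.5, 12 + 5·0.5)
  = (-7 + 11, 4 - 4.5, 12 + 2.5)
  = (4, -0.5, 14.5)

(4, -0.5, 14.5)


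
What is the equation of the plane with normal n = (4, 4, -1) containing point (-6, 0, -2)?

The plane through P with normal n = (a, b, c) satisfies n·(r - P) = 0,
i.e. ax + by + cz = a·x₀ + b·y₀ + c·z₀.
d = 4·(-6) + 4·0 + (-1)·(-2)
  = -24 + 0 + 2
  = -22
Equation: 4x + 4y - z = -22

4x + 4y - z = -22


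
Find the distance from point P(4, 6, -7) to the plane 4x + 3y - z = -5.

distance = |a·x₀ + b·y₀ + c·z₀ - d| / √(a² + b² + c²)
  = |4·4 + 3·6 + (-1)·(-7) - (-5)| / √(4² + 3² + (-1)²)
  = |16 + 18 + 7 + 5| / √(16 + 9 + 1)
  = |46| / √26
  = 46 / 5.099
  ≈ 9.021

9.021


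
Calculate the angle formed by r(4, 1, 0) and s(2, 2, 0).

r·s = 4·2 + 1·2 + 0·0 = 8 + 2 + 0 = 10
|r| = √(4² + 1² + 0²) = √17 ≈ 4.123
|s| = √(2² + 2² + 0²) = √8 ≈ 2.828
cos θ = (r·s)/(|r||s|) = 10/(4.123·2.828) ≈ 0.8575
θ = arccos(0.8575) ≈ 30.96°

30.96°


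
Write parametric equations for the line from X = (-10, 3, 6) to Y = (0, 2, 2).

Direction vector d = Y - X = (0 + 10, 2 - 3, 2 - 6) = (10, -1, -4)
Parametric form r = X + t·d:
x = -10 + 10t, y = 3 - t, z = 6 - 4t

x = -10 + 10t, y = 3 - t, z = 6 - 4t


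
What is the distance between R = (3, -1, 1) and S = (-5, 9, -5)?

d = √[(x₂-x₁)² + (y₂-y₁)² + (z₂-z₁)²]
  = √[(-8)² + 10² + (-6)²]
  = √[64 + 100 + 36]
  = √200
  ≈ 14.14

14.14


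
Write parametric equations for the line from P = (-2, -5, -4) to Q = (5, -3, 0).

Direction vector d = Q - P = (5 + 2, -3 + 5, 0 + 4) = (7, 2, 4)
Parametric form r = P + t·d:
x = -2 + 7t, y = -5 + 2t, z = -4 + 4t

x = -2 + 7t, y = -5 + 2t, z = -4 + 4t


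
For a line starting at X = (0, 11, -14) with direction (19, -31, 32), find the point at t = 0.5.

P(t) = X + t·d
  = (0 + 19·0.5, 11 + (-31)·0.5, -14 + 32·0.5)
  = (0 + 9.5, 11 - 15.5, -14 + 16)
  = (9.5, -4.5, 2)

(9.5, -4.5, 2)


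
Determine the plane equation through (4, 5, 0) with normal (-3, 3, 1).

The plane through P with normal n = (a, b, c) satisfies n·(r - P) = 0,
i.e. ax + by + cz = a·x₀ + b·y₀ + c·z₀.
d = (-3)·4 + 3·5 + 1·0
  = -12 + 15 + 0
  = 3
Equation: -3x + 3y + z = 3

-3x + 3y + z = 3


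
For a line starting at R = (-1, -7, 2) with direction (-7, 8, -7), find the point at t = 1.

P(t) = R + t·d
  = (-1 + (-7)·1, -7 + 8·1, 2 + (-7)·1)
  = (-1 - 7, -7 + 8, 2 - 7)
  = (-8, 1, -5)

(-8, 1, -5)


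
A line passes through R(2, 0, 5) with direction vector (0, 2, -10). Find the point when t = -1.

P(t) = R + t·d
  = (2 + 0·(-1), 0 + 2·(-1), 5 + (-10)·(-1))
  = (2 + 0, 0 - 2, 5 + 10)
  = (2, -2, 15)

(2, -2, 15)


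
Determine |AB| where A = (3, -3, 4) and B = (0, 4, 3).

d = √[(x₂-x₁)² + (y₂-y₁)² + (z₂-z₁)²]
  = √[(-3)² + 7² + (-1)²]
  = √[9 + 49 + 1]
  = √59
  ≈ 7.681

7.681


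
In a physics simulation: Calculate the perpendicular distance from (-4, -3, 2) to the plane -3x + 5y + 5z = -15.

distance = |a·x₀ + b·y₀ + c·z₀ - d| / √(a² + b² + c²)
  = |(-3)·(-4) + 5·(-3) + 5·2 - (-15)| / √((-3)² + 5² + 5²)
  = |12 - 15 + 10 + 15| / √(9 + 25 + 25)
  = |22| / √59
  = 22 / 7.681
  ≈ 2.864

2.864


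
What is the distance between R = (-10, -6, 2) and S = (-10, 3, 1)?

d = √[(x₂-x₁)² + (y₂-y₁)² + (z₂-z₁)²]
  = √[0² + 9² + (-1)²]
  = √[0 + 81 + 1]
  = √82
  ≈ 9.055

9.055


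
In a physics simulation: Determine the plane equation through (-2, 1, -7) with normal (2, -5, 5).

The plane through P with normal n = (a, b, c) satisfies n·(r - P) = 0,
i.e. ax + by + cz = a·x₀ + b·y₀ + c·z₀.
d = 2·(-2) + (-5)·1 + 5·(-7)
  = -4 - 5 - 35
  = -44
Equation: 2x - 5y + 5z = -44

2x - 5y + 5z = -44


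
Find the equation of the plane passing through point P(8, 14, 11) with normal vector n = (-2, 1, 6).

The plane through P with normal n = (a, b, c) satisfies n·(r - P) = 0,
i.e. ax + by + cz = a·x₀ + b·y₀ + c·z₀.
d = (-2)·8 + 1·14 + 6·11
  = -16 + 14 + 66
  = 64
Equation: -2x + y + 6z = 64

-2x + y + 6z = 64


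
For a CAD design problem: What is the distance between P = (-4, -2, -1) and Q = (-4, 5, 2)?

d = √[(x₂-x₁)² + (y₂-y₁)² + (z₂-z₁)²]
  = √[0² + 7² + 3²]
  = √[0 + 49 + 9]
  = √58
  ≈ 7.616

7.616


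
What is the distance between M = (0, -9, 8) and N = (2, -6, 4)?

d = √[(x₂-x₁)² + (y₂-y₁)² + (z₂-z₁)²]
  = √[2² + 3² + (-4)²]
  = √[4 + 9 + 16]
  = √29
  ≈ 5.385

5.385


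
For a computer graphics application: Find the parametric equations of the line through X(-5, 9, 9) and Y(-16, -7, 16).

Direction vector d = Y - X = (-16 + 5, -7 - 9, 16 - 9) = (-11, -16, 7)
Parametric form r = X + t·d:
x = -5 - 11t, y = 9 - 16t, z = 9 + 7t

x = -5 - 11t, y = 9 - 16t, z = 9 + 7t


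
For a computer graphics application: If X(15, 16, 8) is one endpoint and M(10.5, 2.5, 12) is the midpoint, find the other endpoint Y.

Y = 2M - X
  = (2·10.5 - 15, 2·2.5 - 16, 2·12 - 8)
  = (21 - 15, 5 - 16, 24 - 8)
  = (6, -11, 16)

(6, -11, 16)


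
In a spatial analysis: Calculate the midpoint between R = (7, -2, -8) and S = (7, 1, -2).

M = ((x₁+x₂)/2, (y₁+y₂)/2, (z₁+z₂)/2)
  = ((7 + 7)/2, (-2 + 1)/2, (-8 - 2)/2)
  = (14/2, -1/2, -10/2)
  = (7, -0.5, -5)

(7, -0.5, -5)


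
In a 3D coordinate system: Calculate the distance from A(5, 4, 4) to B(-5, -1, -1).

d = √[(x₂-x₁)² + (y₂-y₁)² + (z₂-z₁)²]
  = √[(-10)² + (-5)² + (-5)²]
  = √[100 + 25 + 25]
  = √150
  ≈ 12.25

12.25


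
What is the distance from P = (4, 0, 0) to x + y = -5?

distance = |a·x₀ + b·y₀ + c·z₀ - d| / √(a² + b² + c²)
  = |1·4 + 1·0 + 0·0 - (-5)| / √(1² + 1² + 0²)
  = |4 + 0 + 0 + 5| / √(1 + 1 + 0)
  = |9| / √2
  = 9 / 1.414
  ≈ 6.364

6.364


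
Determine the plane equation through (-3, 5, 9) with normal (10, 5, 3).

The plane through P with normal n = (a, b, c) satisfies n·(r - P) = 0,
i.e. ax + by + cz = a·x₀ + b·y₀ + c·z₀.
d = 10·(-3) + 5·5 + 3·9
  = -30 + 25 + 27
  = 22
Equation: 10x + 5y + 3z = 22

10x + 5y + 3z = 22


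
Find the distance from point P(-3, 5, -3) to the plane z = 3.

distance = |a·x₀ + b·y₀ + c·z₀ - d| / √(a² + b² + c²)
  = |0·(-3) + 0·5 + 1·(-3) - 3| / √(0² + 0² + 1²)
  = |0 + 0 - 3 - 3| / √(0 + 0 + 1)
  = |-6| / √1
  = 6 / 1
  ≈ 6

6


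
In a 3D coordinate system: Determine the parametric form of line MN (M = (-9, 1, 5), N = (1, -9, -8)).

Direction vector d = N - M = (1 + 9, -9 - 1, -8 - 5) = (10, -10, -13)
Parametric form r = M + t·d:
x = -9 + 10t, y = 1 - 10t, z = 5 - 13t

x = -9 + 10t, y = 1 - 10t, z = 5 - 13t


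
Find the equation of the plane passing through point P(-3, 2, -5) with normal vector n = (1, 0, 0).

The plane through P with normal n = (a, b, c) satisfies n·(r - P) = 0,
i.e. ax + by + cz = a·x₀ + b·y₀ + c·z₀.
d = 1·(-3) + 0·2 + 0·(-5)
  = -3 + 0 + 0
  = -3
Equation: x = -3

x = -3


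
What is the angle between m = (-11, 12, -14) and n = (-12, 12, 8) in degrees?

m·n = (-11)·(-12) + 12·12 + (-14)·8 = 132 + 144 - 112 = 164
|m| = √((-11)² + 12² + (-14)²) = √461 ≈ 21.47
|n| = √((-12)² + 12² + 8²) = √352 ≈ 18.76
cos θ = (m·n)/(|m||n|) = 164/(21.47·18.76) ≈ 0.4071
θ = arccos(0.4071) ≈ 65.98°

65.98°


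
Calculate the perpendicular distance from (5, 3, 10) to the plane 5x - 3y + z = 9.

distance = |a·x₀ + b·y₀ + c·z₀ - d| / √(a² + b² + c²)
  = |5·5 + (-3)·3 + 1·10 - 9| / √(5² + (-3)² + 1²)
  = |25 - 9 + 10 - 9| / √(25 + 9 + 1)
  = |17| / √35
  = 17 / 5.916
  ≈ 2.874

2.874


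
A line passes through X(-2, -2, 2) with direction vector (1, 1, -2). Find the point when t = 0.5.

P(t) = X + t·d
  = (-2 + 1·0.5, -2 + 1·0.5, 2 + (-2)·0.5)
  = (-2 + 0.5, -2 + 0.5, 2 - 1)
  = (-1.5, -1.5, 1)

(-1.5, -1.5, 1)


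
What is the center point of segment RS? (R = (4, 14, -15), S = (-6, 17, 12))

M = ((x₁+x₂)/2, (y₁+y₂)/2, (z₁+z₂)/2)
  = ((4 - 6)/2, (14 + 17)/2, (-15 + 12)/2)
  = (-2/2, 31/2, -3/2)
  = (-1, 15.5, -1.5)

(-1, 15.5, -1.5)


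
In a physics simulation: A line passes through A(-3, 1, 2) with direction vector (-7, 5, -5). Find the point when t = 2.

P(t) = A + t·d
  = (-3 + (-7)·2, 1 + 5·2, 2 + (-5)·2)
  = (-3 - 14, 1 + 10, 2 - 10)
  = (-17, 11, -8)

(-17, 11, -8)


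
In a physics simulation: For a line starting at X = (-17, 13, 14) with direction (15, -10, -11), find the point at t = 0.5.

P(t) = X + t·d
  = (-17 + 15·0.5, 13 + (-10)·0.5, 14 + (-11)·0.5)
  = (-17 + 7.5, 13 - 5, 14 - 5.5)
  = (-9.5, 8, 8.5)

(-9.5, 8, 8.5)


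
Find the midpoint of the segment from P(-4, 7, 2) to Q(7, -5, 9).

M = ((x₁+x₂)/2, (y₁+y₂)/2, (z₁+z₂)/2)
  = ((-4 + 7)/2, (7 - 5)/2, (2 + 9)/2)
  = (3/2, 2/2, 11/2)
  = (1.5, 1, 5.5)

(1.5, 1, 5.5)


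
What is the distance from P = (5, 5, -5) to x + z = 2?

distance = |a·x₀ + b·y₀ + c·z₀ - d| / √(a² + b² + c²)
  = |1·5 + 0·5 + 1·(-5) - 2| / √(1² + 0² + 1²)
  = |5 + 0 - 5 - 2| / √(1 + 0 + 1)
  = |-2| / √2
  = 2 / 1.414
  ≈ 1.414

1.414


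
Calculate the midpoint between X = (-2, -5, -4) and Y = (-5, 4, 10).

M = ((x₁+x₂)/2, (y₁+y₂)/2, (z₁+z₂)/2)
  = ((-2 - 5)/2, (-5 + 4)/2, (-4 + 10)/2)
  = (-7/2, -1/2, 6/2)
  = (-3.5, -0.5, 3)

(-3.5, -0.5, 3)


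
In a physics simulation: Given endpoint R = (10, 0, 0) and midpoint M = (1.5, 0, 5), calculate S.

S = 2M - R
  = (2·1.5 - 10, 2·0 - 0, 2·5 - 0)
  = (3 - 10, 0 + 0, 10 + 0)
  = (-7, 0, 10)

(-7, 0, 10)


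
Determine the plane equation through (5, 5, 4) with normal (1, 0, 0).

The plane through P with normal n = (a, b, c) satisfies n·(r - P) = 0,
i.e. ax + by + cz = a·x₀ + b·y₀ + c·z₀.
d = 1·5 + 0·5 + 0·4
  = 5 + 0 + 0
  = 5
Equation: x = 5

x = 5


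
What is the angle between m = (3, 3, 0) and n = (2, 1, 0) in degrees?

m·n = 3·2 + 3·1 + 0·0 = 6 + 3 + 0 = 9
|m| = √(3² + 3² + 0²) = √18 ≈ 4.243
|n| = √(2² + 1² + 0²) = √5 ≈ 2.236
cos θ = (m·n)/(|m||n|) = 9/(4.243·2.236) ≈ 0.9487
θ = arccos(0.9487) ≈ 18.43°

18.43°


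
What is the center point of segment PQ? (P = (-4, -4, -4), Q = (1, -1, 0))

M = ((x₁+x₂)/2, (y₁+y₂)/2, (z₁+z₂)/2)
  = ((-4 + 1)/2, (-4 - 1)/2, (-4 + 0)/2)
  = (-3/2, -5/2, -4/2)
  = (-1.5, -2.5, -2)

(-1.5, -2.5, -2)


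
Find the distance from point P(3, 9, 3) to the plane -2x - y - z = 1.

distance = |a·x₀ + b·y₀ + c·z₀ - d| / √(a² + b² + c²)
  = |(-2)·3 + (-1)·9 + (-1)·3 - 1| / √((-2)² + (-1)² + (-1)²)
  = |-6 - 9 - 3 - 1| / √(4 + 1 + 1)
  = |-19| / √6
  = 19 / 2.449
  ≈ 7.757

7.757


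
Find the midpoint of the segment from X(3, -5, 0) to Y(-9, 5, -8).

M = ((x₁+x₂)/2, (y₁+y₂)/2, (z₁+z₂)/2)
  = ((3 - 9)/2, (-5 + 5)/2, (0 - 8)/2)
  = (-6/2, 0/2, -8/2)
  = (-3, 0, -4)

(-3, 0, -4)


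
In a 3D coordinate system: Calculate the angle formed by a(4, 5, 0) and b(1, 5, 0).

a·b = 4·1 + 5·5 + 0·0 = 4 + 25 + 0 = 29
|a| = √(4² + 5² + 0²) = √41 ≈ 6.403
|b| = √(1² + 5² + 0²) = √26 ≈ 5.099
cos θ = (a·b)/(|a||b|) = 29/(6.403·5.099) ≈ 0.8882
θ = arccos(0.8882) ≈ 27.35°

27.35°


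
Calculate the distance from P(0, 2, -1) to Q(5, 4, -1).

d = √[(x₂-x₁)² + (y₂-y₁)² + (z₂-z₁)²]
  = √[5² + 2² + 0²]
  = √[25 + 4 + 0]
  = √29
  ≈ 5.385

5.385


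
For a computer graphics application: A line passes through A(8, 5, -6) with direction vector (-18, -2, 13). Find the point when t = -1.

P(t) = A + t·d
  = (8 + (-18)·(-1), 5 + (-2)·(-1), -6 + 13·(-1))
  = (8 + 18, 5 + 2, -6 - 13)
  = (26, 7, -19)

(26, 7, -19)


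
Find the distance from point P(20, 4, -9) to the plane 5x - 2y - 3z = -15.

distance = |a·x₀ + b·y₀ + c·z₀ - d| / √(a² + b² + c²)
  = |5·20 + (-2)·4 + (-3)·(-9) - (-15)| / √(5² + (-2)² + (-3)²)
  = |100 - 8 + 27 + 15| / √(25 + 4 + 9)
  = |134| / √38
  = 134 / 6.164
  ≈ 21.74

21.74


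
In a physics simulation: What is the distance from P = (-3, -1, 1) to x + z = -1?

distance = |a·x₀ + b·y₀ + c·z₀ - d| / √(a² + b² + c²)
  = |1·(-3) + 0·(-1) + 1·1 - (-1)| / √(1² + 0² + 1²)
  = |-3 + 0 + 1 + 1| / √(1 + 0 + 1)
  = |-1| / √2
  = 1 / 1.414
  ≈ 0.7071

0.7071


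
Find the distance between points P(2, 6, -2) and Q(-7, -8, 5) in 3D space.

d = √[(x₂-x₁)² + (y₂-y₁)² + (z₂-z₁)²]
  = √[(-9)² + (-14)² + 7²]
  = √[81 + 196 + 49]
  = √326
  ≈ 18.06

18.06


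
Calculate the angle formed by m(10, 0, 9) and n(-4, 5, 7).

m·n = 10·(-4) + 0·5 + 9·7 = -40 + 0 + 63 = 23
|m| = √(10² + 0² + 9²) = √181 ≈ 13.45
|n| = √((-4)² + 5² + 7²) = √90 ≈ 9.487
cos θ = (m·n)/(|m||n|) = 23/(13.45·9.487) ≈ 0.1802
θ = arccos(0.1802) ≈ 79.62°

79.62°


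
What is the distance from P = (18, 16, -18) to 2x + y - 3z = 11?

distance = |a·x₀ + b·y₀ + c·z₀ - d| / √(a² + b² + c²)
  = |2·18 + 1·16 + (-3)·(-18) - 11| / √(2² + 1² + (-3)²)
  = |36 + 16 + 54 - 11| / √(4 + 1 + 9)
  = |95| / √14
  = 95 / 3.742
  ≈ 25.39

25.39


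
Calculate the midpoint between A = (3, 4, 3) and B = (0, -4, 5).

M = ((x₁+x₂)/2, (y₁+y₂)/2, (z₁+z₂)/2)
  = ((3 + 0)/2, (4 - 4)/2, (3 + 5)/2)
  = (3/2, 0/2, 8/2)
  = (1.5, 0, 4)

(1.5, 0, 4)


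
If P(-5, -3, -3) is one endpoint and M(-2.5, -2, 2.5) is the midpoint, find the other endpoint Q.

Q = 2M - P
  = (2·(-2.5) - (-5), 2·(-2) - (-3), 2·2.5 - (-3))
  = (-5 + 5, -4 + 3, 5 + 3)
  = (0, -1, 8)

(0, -1, 8)


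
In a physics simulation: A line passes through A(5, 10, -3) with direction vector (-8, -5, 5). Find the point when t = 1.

P(t) = A + t·d
  = (5 + (-8)·1, 10 + (-5)·1, -3 + 5·1)
  = (5 - 8, 10 - 5, -3 + 5)
  = (-3, 5, 2)

(-3, 5, 2)


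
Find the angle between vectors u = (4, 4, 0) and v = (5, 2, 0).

u·v = 4·5 + 4·2 + 0·0 = 20 + 8 + 0 = 28
|u| = √(4² + 4² + 0²) = √32 ≈ 5.657
|v| = √(5² + 2² + 0²) = √29 ≈ 5.385
cos θ = (u·v)/(|u||v|) = 28/(5.657·5.385) ≈ 0.9191
θ = arccos(0.9191) ≈ 23.2°

23.2°


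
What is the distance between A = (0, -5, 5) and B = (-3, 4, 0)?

d = √[(x₂-x₁)² + (y₂-y₁)² + (z₂-z₁)²]
  = √[(-3)² + 9² + (-5)²]
  = √[9 + 81 + 25]
  = √115
  ≈ 10.72

10.72


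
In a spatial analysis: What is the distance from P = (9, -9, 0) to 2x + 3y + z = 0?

distance = |a·x₀ + b·y₀ + c·z₀ - d| / √(a² + b² + c²)
  = |2·9 + 3·(-9) + 1·0 - 0| / √(2² + 3² + 1²)
  = |18 - 27 + 0 + 0| / √(4 + 9 + 1)
  = |-9| / √14
  = 9 / 3.742
  ≈ 2.405

2.405


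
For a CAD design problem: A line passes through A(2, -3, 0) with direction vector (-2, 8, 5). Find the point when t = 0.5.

P(t) = A + t·d
  = (2 + (-2)·0.5, -3 + 8·0.5, 0 + 5·0.5)
  = (2 - 1, -3 + 4, 0 + 2.5)
  = (1, 1, 2.5)

(1, 1, 2.5)


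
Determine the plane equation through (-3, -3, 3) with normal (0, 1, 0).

The plane through P with normal n = (a, b, c) satisfies n·(r - P) = 0,
i.e. ax + by + cz = a·x₀ + b·y₀ + c·z₀.
d = 0·(-3) + 1·(-3) + 0·3
  = 0 - 3 + 0
  = -3
Equation: y = -3

y = -3


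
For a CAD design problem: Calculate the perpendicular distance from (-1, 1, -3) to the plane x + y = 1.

distance = |a·x₀ + b·y₀ + c·z₀ - d| / √(a² + b² + c²)
  = |1·(-1) + 1·1 + 0·(-3) - 1| / √(1² + 1² + 0²)
  = |-1 + 1 + 0 - 1| / √(1 + 1 + 0)
  = |-1| / √2
  = 1 / 1.414
  ≈ 0.7071

0.7071


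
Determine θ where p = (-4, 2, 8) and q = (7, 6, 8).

p·q = (-4)·7 + 2·6 + 8·8 = -28 + 12 + 64 = 48
|p| = √((-4)² + 2² + 8²) = √84 ≈ 9.165
|q| = √(7² + 6² + 8²) = √149 ≈ 12.21
cos θ = (p·q)/(|p||q|) = 48/(9.165·12.21) ≈ 0.4291
θ = arccos(0.4291) ≈ 64.59°

64.59°


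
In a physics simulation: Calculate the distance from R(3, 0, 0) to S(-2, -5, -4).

d = √[(x₂-x₁)² + (y₂-y₁)² + (z₂-z₁)²]
  = √[(-5)² + (-5)² + (-4)²]
  = √[25 + 25 + 16]
  = √66
  ≈ 8.124

8.124


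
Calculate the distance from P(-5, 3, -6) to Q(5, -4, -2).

d = √[(x₂-x₁)² + (y₂-y₁)² + (z₂-z₁)²]
  = √[10² + (-7)² + 4²]
  = √[100 + 49 + 16]
  = √165
  ≈ 12.85

12.85


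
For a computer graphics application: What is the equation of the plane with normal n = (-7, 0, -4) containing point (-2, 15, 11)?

The plane through P with normal n = (a, b, c) satisfies n·(r - P) = 0,
i.e. ax + by + cz = a·x₀ + b·y₀ + c·z₀.
d = (-7)·(-2) + 0·15 + (-4)·11
  = 14 + 0 - 44
  = -30
Equation: -7x - 4z = -30

-7x - 4z = -30


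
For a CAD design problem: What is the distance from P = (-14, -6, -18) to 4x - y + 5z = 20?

distance = |a·x₀ + b·y₀ + c·z₀ - d| / √(a² + b² + c²)
  = |4·(-14) + (-1)·(-6) + 5·(-18) - 20| / √(4² + (-1)² + 5²)
  = |-56 + 6 - 90 - 20| / √(16 + 1 + 25)
  = |-160| / √42
  = 160 / 6.481
  ≈ 24.69

24.69


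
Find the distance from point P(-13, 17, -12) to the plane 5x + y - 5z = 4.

distance = |a·x₀ + b·y₀ + c·z₀ - d| / √(a² + b² + c²)
  = |5·(-13) + 1·17 + (-5)·(-12) - 4| / √(5² + 1² + (-5)²)
  = |-65 + 17 + 60 - 4| / √(25 + 1 + 25)
  = |8| / √51
  = 8 / 7.141
  ≈ 1.12

1.12


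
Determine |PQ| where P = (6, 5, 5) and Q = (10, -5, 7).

d = √[(x₂-x₁)² + (y₂-y₁)² + (z₂-z₁)²]
  = √[4² + (-10)² + 2²]
  = √[16 + 100 + 4]
  = √120
  ≈ 10.95

10.95


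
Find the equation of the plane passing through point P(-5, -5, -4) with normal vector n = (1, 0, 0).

The plane through P with normal n = (a, b, c) satisfies n·(r - P) = 0,
i.e. ax + by + cz = a·x₀ + b·y₀ + c·z₀.
d = 1·(-5) + 0·(-5) + 0·(-4)
  = -5 + 0 + 0
  = -5
Equation: x = -5

x = -5


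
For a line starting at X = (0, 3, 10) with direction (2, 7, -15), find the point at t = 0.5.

P(t) = X + t·d
  = (0 + 2·0.5, 3 + 7·0.5, 10 + (-15)·0.5)
  = (0 + 1, 3 + 3.5, 10 - 7.5)
  = (1, 6.5, 2.5)

(1, 6.5, 2.5)


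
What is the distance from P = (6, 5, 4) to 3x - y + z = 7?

distance = |a·x₀ + b·y₀ + c·z₀ - d| / √(a² + b² + c²)
  = |3·6 + (-1)·5 + 1·4 - 7| / √(3² + (-1)² + 1²)
  = |18 - 5 + 4 - 7| / √(9 + 1 + 1)
  = |10| / √11
  = 10 / 3.317
  ≈ 3.015

3.015


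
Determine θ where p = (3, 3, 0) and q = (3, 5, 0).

p·q = 3·3 + 3·5 + 0·0 = 9 + 15 + 0 = 24
|p| = √(3² + 3² + 0²) = √18 ≈ 4.243
|q| = √(3² + 5² + 0²) = √34 ≈ 5.831
cos θ = (p·q)/(|p||q|) = 24/(4.243·5.831) ≈ 0.9701
θ = arccos(0.9701) ≈ 14.04°

14.04°


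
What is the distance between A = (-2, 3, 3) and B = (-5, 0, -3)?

d = √[(x₂-x₁)² + (y₂-y₁)² + (z₂-z₁)²]
  = √[(-3)² + (-3)² + (-6)²]
  = √[9 + 9 + 36]
  = √54
  ≈ 7.348

7.348


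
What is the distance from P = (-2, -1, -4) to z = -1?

distance = |a·x₀ + b·y₀ + c·z₀ - d| / √(a² + b² + c²)
  = |0·(-2) + 0·(-1) + 1·(-4) - (-1)| / √(0² + 0² + 1²)
  = |0 + 0 - 4 + 1| / √(0 + 0 + 1)
  = |-3| / √1
  = 3 / 1
  ≈ 3

3


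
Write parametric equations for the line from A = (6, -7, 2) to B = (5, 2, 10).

Direction vector d = B - A = (5 - 6, 2 + 7, 10 - 2) = (-1, 9, 8)
Parametric form r = A + t·d:
x = 6 - t, y = -7 + 9t, z = 2 + 8t

x = 6 - t, y = -7 + 9t, z = 2 + 8t


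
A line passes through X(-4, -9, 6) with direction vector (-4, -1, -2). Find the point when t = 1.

P(t) = X + t·d
  = (-4 + (-4)·1, -9 + (-1)·1, 6 + (-2)·1)
  = (-4 - 4, -9 - 1, 6 - 2)
  = (-8, -10, 4)

(-8, -10, 4)


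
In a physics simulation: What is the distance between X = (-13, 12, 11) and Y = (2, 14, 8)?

d = √[(x₂-x₁)² + (y₂-y₁)² + (z₂-z₁)²]
  = √[15² + 2² + (-3)²]
  = √[225 + 4 + 9]
  = √238
  ≈ 15.43

15.43


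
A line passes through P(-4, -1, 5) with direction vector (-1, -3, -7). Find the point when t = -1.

P(t) = P + t·d
  = (-4 + (-1)·(-1), -1 + (-3)·(-1), 5 + (-7)·(-1))
  = (-4 + 1, -1 + 3, 5 + 7)
  = (-3, 2, 12)

(-3, 2, 12)
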